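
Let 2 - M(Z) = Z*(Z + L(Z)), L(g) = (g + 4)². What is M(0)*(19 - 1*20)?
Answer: -2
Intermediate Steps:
L(g) = (4 + g)²
M(Z) = 2 - Z*(Z + (4 + Z)²)
M(0)*(19 - 1*20) = (2 - 1*0² - 1*0*(4 + 0)²)*(19 - 1*20) = (2 - 1*0 - 1*0*4²)*(19 - 20) = (2 + 0 - 1*0*16)*(-1) = (2 + 0 + 0)*(-1) = 2*(-1) = -2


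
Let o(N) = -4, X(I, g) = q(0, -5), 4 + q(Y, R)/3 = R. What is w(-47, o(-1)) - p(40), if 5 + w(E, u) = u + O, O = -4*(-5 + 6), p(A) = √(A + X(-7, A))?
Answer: -13 - √13 ≈ -16.606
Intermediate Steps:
q(Y, R) = -12 + 3*R
X(I, g) = -27 (X(I, g) = -12 + 3*(-5) = -12 - 15 = -27)
p(A) = √(-27 + A) (p(A) = √(A - 27) = √(-27 + A))
O = -4 (O = -4*1 = -4)
w(E, u) = -9 + u (w(E, u) = -5 + (u - 4) = -5 + (-4 + u) = -9 + u)
w(-47, o(-1)) - p(40) = (-9 - 4) - √(-27 + 40) = -13 - √13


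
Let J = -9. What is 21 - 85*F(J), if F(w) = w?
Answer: 786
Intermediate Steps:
21 - 85*F(J) = 21 - 85*(-9) = 21 + 765 = 786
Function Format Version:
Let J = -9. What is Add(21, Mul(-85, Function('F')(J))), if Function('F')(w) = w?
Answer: 786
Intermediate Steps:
Add(21, Mul(-85, Function('F')(J))) = Add(21, Mul(-85, -9)) = Add(21, 765) = 786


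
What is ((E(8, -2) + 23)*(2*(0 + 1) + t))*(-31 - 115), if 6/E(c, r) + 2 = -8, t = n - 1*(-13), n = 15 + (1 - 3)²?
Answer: -555968/5 ≈ -1.1119e+5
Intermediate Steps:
n = 19 (n = 15 + (-2)² = 15 + 4 = 19)
t = 32 (t = 19 - 1*(-13) = 19 + 13 = 32)
E(c, r) = -⅗ (E(c, r) = 6/(-2 - 8) = 6/(-10) = 6*(-⅒) = -⅗)
((E(8, -2) + 23)*(2*(0 + 1) + t))*(-31 - 115) = ((-⅗ + 23)*(2*(0 + 1) + 32))*(-31 - 115) = (112*(2*1 + 32)/5)*(-146) = (112*(2 + 32)/5)*(-146) = ((112/5)*34)*(-146) = (3808/5)*(-146) = -555968/5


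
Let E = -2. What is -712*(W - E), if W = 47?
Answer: -34888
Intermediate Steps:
-712*(W - E) = -712*(47 - 1*(-2)) = -712*(47 + 2) = -712*49 = -34888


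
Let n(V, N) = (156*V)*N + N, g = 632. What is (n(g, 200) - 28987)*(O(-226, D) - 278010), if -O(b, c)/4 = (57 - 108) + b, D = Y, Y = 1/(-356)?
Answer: -5452093218926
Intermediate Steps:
Y = -1/356 ≈ -0.0028090
D = -1/356 ≈ -0.0028090
O(b, c) = 204 - 4*b (O(b, c) = -4*((57 - 108) + b) = -4*(-51 + b) = 204 - 4*b)
n(V, N) = N + 156*N*V (n(V, N) = 156*N*V + N = N + 156*N*V)
(n(g, 200) - 28987)*(O(-226, D) - 278010) = (200*(1 + 156*632) - 28987)*((204 - 4*(-226)) - 278010) = (200*(1 + 98592) - 28987)*((204 + 904) - 278010) = (200*98593 - 28987)*(1108 - 278010) = (19718600 - 28987)*(-276902) = 19689613*(-276902) = -5452093218926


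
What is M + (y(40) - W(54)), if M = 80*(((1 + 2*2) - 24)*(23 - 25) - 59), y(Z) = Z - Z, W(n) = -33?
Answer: -1647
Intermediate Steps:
y(Z) = 0
M = -1680 (M = 80*(((1 + 4) - 24)*(-2) - 59) = 80*((5 - 24)*(-2) - 59) = 80*(-19*(-2) - 59) = 80*(38 - 59) = 80*(-21) = -1680)
M + (y(40) - W(54)) = -1680 + (0 - 1*(-33)) = -1680 + (0 + 33) = -1680 + 33 = -1647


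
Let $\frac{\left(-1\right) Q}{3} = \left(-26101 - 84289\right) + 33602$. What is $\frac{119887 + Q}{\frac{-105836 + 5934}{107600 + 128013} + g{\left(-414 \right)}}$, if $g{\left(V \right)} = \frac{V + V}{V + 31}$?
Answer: $\frac{31606572834529}{156825098} \approx 2.0154 \cdot 10^{5}$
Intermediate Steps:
$Q = 230364$ ($Q = - 3 \left(\left(-26101 - 84289\right) + 33602\right) = - 3 \left(-110390 + 33602\right) = \left(-3\right) \left(-76788\right) = 230364$)
$g{\left(V \right)} = \frac{2 V}{31 + V}$
$\frac{119887 + Q}{\frac{-105836 + 5934}{107600 + 128013} + g{\left(-414 \right)}} = \frac{119887 + 230364}{\frac{-105836 + 5934}{107600 + 128013} + 2 \left(-414\right) \frac{1}{31 - 414}} = \frac{350251}{- \frac{99902}{235613} + 2 \left(-414\right) \frac{1}{-383}} = \frac{350251}{\left(-99902\right) \frac{1}{235613} + 2 \left(-414\right) \left(- \frac{1}{383}\right)} = \frac{350251}{- \frac{99902}{235613} + \frac{828}{383}} = \frac{350251}{\frac{156825098}{90239779}} = 350251 \cdot \frac{90239779}{156825098} = \frac{31606572834529}{156825098}$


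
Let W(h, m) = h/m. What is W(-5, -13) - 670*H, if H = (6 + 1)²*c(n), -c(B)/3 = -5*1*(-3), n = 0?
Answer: 19205555/13 ≈ 1.4774e+6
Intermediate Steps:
c(B) = -45 (c(B) = -3*(-5*1)*(-3) = -(-15)*(-3) = -3*15 = -45)
H = -2205 (H = (6 + 1)²*(-45) = 7²*(-45) = 49*(-45) = -2205)
W(-5, -13) - 670*H = -5/(-13) - 670*(-2205) = -5*(-1/13) + 1477350 = 5/13 + 1477350 = 19205555/13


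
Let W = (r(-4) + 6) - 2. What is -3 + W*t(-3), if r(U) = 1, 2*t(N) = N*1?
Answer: -21/2 ≈ -10.500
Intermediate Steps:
t(N) = N/2 (t(N) = (N*1)/2 = N/2)
W = 5 (W = (1 + 6) - 2 = 7 - 2 = 5)
-3 + W*t(-3) = -3 + 5*((1/2)*(-3)) = -3 + 5*(-3/2) = -3 - 15/2 = -21/2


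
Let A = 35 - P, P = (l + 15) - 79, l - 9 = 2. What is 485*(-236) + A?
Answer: -114372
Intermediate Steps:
l = 11 (l = 9 + 2 = 11)
P = -53 (P = (11 + 15) - 79 = 26 - 79 = -53)
A = 88 (A = 35 - 1*(-53) = 35 + 53 = 88)
485*(-236) + A = 485*(-236) + 88 = -114460 + 88 = -114372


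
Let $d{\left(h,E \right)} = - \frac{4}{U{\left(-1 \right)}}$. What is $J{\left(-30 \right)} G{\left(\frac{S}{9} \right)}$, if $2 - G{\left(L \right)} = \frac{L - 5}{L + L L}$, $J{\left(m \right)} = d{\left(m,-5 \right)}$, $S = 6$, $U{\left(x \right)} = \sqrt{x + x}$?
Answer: $\frac{59 i \sqrt{2}}{5} \approx 16.688 i$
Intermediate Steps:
$U{\left(x \right)} = \sqrt{2} \sqrt{x}$ ($U{\left(x \right)} = \sqrt{2 x} = \sqrt{2} \sqrt{x}$)
$d{\left(h,E \right)} = 2 i \sqrt{2}$ ($d{\left(h,E \right)} = - \frac{4}{\sqrt{2} \sqrt{-1}} = - \frac{4}{\sqrt{2} i} = - \frac{4}{i \sqrt{2}} = - 4 \left(- \frac{i \sqrt{2}}{2}\right) = 2 i \sqrt{2}$)
$J{\left(m \right)} = 2 i \sqrt{2}$
$G{\left(L \right)} = 2 - \frac{-5 + L}{L + L^{2}}$ ($G{\left(L \right)} = 2 - \frac{L - 5}{L + L L} = 2 - \frac{-5 + L}{L + L^{2}}$)
$J{\left(-30 \right)} G{\left(\frac{S}{9} \right)} = 2 i \sqrt{2} \frac{5 + \frac{6}{9} + 2 \left(\frac{6}{9}\right)^{2}}{\frac{6}{9} \left(1 + \frac{6}{9}\right)} = 2 i \sqrt{2} \frac{5 + 6 \cdot \frac{1}{9} + 2 \left(6 \cdot \frac{1}{9}\right)^{2}}{6 \cdot \frac{1}{9} \left(1 + 6 \cdot \frac{1}{9}\right)} = 2 i \sqrt{2} \frac{5 + \frac{2}{3} + 2 \left(\frac{2}{3}\right)^{2}}{\frac{2}{3} \left(1 + \frac{2}{3}\right)} = 2 i \sqrt{2} \frac{3 \left(5 + \frac{2}{3} + 2 \cdot \frac{4}{9}\right)}{2 \cdot \frac{5}{3}} = 2 i \sqrt{2} \cdot \frac{3}{2} \cdot \frac{3}{5} \left(5 + \frac{2}{3} + \frac{8}{9}\right) = 2 i \sqrt{2} \cdot \frac{3}{2} \cdot \frac{3}{5} \cdot \frac{59}{9} = 2 i \sqrt{2} \cdot \frac{59}{10} = \frac{59 i \sqrt{2}}{5}$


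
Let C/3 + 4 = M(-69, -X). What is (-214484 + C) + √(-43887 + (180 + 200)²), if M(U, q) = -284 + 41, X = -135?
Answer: -215225 + √100513 ≈ -2.1491e+5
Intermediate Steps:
M(U, q) = -243
C = -741 (C = -12 + 3*(-243) = -12 - 729 = -741)
(-214484 + C) + √(-43887 + (180 + 200)²) = (-214484 - 741) + √(-43887 + (180 + 200)²) = -215225 + √(-43887 + 380²) = -215225 + √(-43887 + 144400) = -215225 + √100513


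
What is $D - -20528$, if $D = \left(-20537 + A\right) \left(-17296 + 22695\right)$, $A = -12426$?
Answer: $-177946709$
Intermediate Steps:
$D = -177967237$ ($D = \left(-20537 - 12426\right) \left(-17296 + 22695\right) = \left(-32963\right) 5399 = -177967237$)
$D - -20528 = -177967237 - -20528 = -177967237 + 20528 = -177946709$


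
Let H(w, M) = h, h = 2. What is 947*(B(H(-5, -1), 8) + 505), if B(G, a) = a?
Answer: 485811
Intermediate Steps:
H(w, M) = 2
947*(B(H(-5, -1), 8) + 505) = 947*(8 + 505) = 947*513 = 485811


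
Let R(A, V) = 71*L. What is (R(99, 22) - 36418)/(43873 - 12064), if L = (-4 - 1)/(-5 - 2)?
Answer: -84857/74221 ≈ -1.1433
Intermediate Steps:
L = 5/7 (L = -5/(-7) = -5*(-1/7) = 5/7 ≈ 0.71429)
R(A, V) = 355/7 (R(A, V) = 71*(5/7) = 355/7)
(R(99, 22) - 36418)/(43873 - 12064) = (355/7 - 36418)/(43873 - 12064) = -254571/7/31809 = -254571/7*1/31809 = -84857/74221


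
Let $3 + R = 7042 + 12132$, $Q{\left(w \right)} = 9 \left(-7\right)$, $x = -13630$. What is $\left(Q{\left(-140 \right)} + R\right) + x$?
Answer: $5478$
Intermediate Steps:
$Q{\left(w \right)} = -63$
$R = 19171$ ($R = -3 + \left(7042 + 12132\right) = -3 + 19174 = 19171$)
$\left(Q{\left(-140 \right)} + R\right) + x = \left(-63 + 19171\right) - 13630 = 19108 - 13630 = 5478$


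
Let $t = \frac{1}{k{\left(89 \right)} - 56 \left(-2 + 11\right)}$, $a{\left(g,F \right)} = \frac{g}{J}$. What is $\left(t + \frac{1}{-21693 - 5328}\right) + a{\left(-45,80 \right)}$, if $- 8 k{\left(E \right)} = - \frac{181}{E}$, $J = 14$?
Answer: $- \frac{436393711981}{135681574098} \approx -3.2163$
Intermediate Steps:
$a{\left(g,F \right)} = \frac{g}{14}$
$k{\left(E \right)} = \frac{181}{8 E}$ ($k{\left(E \right)} = - \frac{\left(-181\right) \frac{1}{E}}{8} = \frac{181}{8 E}$)
$t = - \frac{712}{358667}$ ($t = \frac{1}{\frac{181}{8 \cdot 89} - 56 \left(-2 + 11\right)} = \frac{1}{\frac{181}{8} \cdot \frac{1}{89} - 504} = \frac{1}{\frac{181}{712} - 504} = \frac{1}{- \frac{358667}{712}} = - \frac{712}{358667} \approx -0.0019851$)
$\left(t + \frac{1}{-21693 - 5328}\right) + a{\left(-45,80 \right)} = \left(- \frac{712}{358667} + \frac{1}{-21693 - 5328}\right) + \frac{1}{14} \left(-45\right) = \left(- \frac{712}{358667} + \frac{1}{-27021}\right) - \frac{45}{14} = \left(- \frac{712}{358667} - \frac{1}{27021}\right) - \frac{45}{14} = - \frac{19597619}{9691541007} - \frac{45}{14} = - \frac{436393711981}{135681574098}$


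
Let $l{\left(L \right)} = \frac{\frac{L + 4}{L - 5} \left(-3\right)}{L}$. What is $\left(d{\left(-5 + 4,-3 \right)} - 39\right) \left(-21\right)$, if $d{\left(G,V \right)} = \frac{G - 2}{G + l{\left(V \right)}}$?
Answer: $763$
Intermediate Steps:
$l{\left(L \right)} = - \frac{3 \left(4 + L\right)}{L \left(-5 + L\right)}$ ($l{\left(L \right)} = \frac{\frac{4 + L}{-5 + L} \left(-3\right)}{L} = \frac{\left(-3\right) \frac{1}{-5 + L} \left(4 + L\right)}{L} = - \frac{3 \left(4 + L\right)}{L \left(-5 + L\right)}$)
$d{\left(G,V \right)} = \frac{-2 + G}{G + \frac{3 \left(-4 - V\right)}{V \left(-5 + V\right)}}$ ($d{\left(G,V \right)} = \frac{G - 2}{G + \frac{3 \left(-4 - V\right)}{V \left(-5 + V\right)}} = \frac{-2 + G}{G + \frac{3 \left(-4 - V\right)}{V \left(-5 + V\right)}}$)
$\left(d{\left(-5 + 4,-3 \right)} - 39\right) \left(-21\right) = \left(- \frac{3 \left(-5 - 3\right) \left(-2 + \left(-5 + 4\right)\right)}{-12 - -9 + \left(-5 + 4\right) \left(-3\right) \left(-5 - 3\right)} - 39\right) \left(-21\right) = \left(\left(-3\right) \frac{1}{-12 + 9 - \left(-3\right) \left(-8\right)} \left(-8\right) \left(-2 - 1\right) - 39\right) \left(-21\right) = \left(\left(-3\right) \frac{1}{-12 + 9 - 24} \left(-8\right) \left(-3\right) - 39\right) \left(-21\right) = \left(\left(-3\right) \frac{1}{-27} \left(-8\right) \left(-3\right) - 39\right) \left(-21\right) = \left(\left(-3\right) \left(- \frac{1}{27}\right) \left(-8\right) \left(-3\right) - 39\right) \left(-21\right) = \left(\frac{8}{3} - 39\right) \left(-21\right) = \left(- \frac{109}{3}\right) \left(-21\right) = 763$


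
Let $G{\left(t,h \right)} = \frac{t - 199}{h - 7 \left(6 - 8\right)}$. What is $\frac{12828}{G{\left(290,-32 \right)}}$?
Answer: $- \frac{230904}{91} \approx -2537.4$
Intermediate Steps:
$G{\left(t,h \right)} = \frac{-199 + t}{14 + h}$ ($G{\left(t,h \right)} = \frac{-199 + t}{h - -14} = \frac{-199 + t}{h + 14} = \frac{-199 + t}{14 + h}$)
$\frac{12828}{G{\left(290,-32 \right)}} = \frac{12828}{\frac{1}{14 - 32} \left(-199 + 290\right)} = \frac{12828}{\frac{1}{-18} \cdot 91} = \frac{12828}{\left(- \frac{1}{18}\right) 91} = \frac{12828}{- \frac{91}{18}} = 12828 \left(- \frac{18}{91}\right) = - \frac{230904}{91}$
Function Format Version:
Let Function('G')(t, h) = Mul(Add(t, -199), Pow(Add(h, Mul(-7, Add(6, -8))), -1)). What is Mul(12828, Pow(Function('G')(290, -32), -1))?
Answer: Rational(-230904, 91) ≈ -2537.4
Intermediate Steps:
Function('G')(t, h) = Mul(Pow(Add(14, h), -1), Add(-199, t)) (Function('G')(t, h) = Mul(Add(-199, t), Pow(Add(h, Mul(-7, -2)), -1)) = Mul(Add(-199, t), Pow(Add(h, 14), -1)) = Mul(Add(-199, t), Pow(Add(14, h), -1)) = Mul(Pow(Add(14, h), -1), Add(-199, t)))
Mul(12828, Pow(Function('G')(290, -32), -1)) = Mul(12828, Pow(Mul(Pow(Add(14, -32), -1), Add(-199, 290)), -1)) = Mul(12828, Pow(Mul(Pow(-18, -1), 91), -1)) = Mul(12828, Pow(Mul(Rational(-1, 18), 91), -1)) = Mul(12828, Pow(Rational(-91, 18), -1)) = Mul(12828, Rational(-18, 91)) = Rational(-230904, 91)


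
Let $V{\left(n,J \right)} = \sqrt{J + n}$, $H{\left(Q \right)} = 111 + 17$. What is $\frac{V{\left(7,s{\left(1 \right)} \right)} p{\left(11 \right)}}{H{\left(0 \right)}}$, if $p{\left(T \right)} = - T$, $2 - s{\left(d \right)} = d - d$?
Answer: $- \frac{33}{128} \approx -0.25781$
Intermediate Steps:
$s{\left(d \right)} = 2$ ($s{\left(d \right)} = 2 - \left(d - d\right) = 2 - 0 = 2 + 0 = 2$)
$H{\left(Q \right)} = 128$
$\frac{V{\left(7,s{\left(1 \right)} \right)} p{\left(11 \right)}}{H{\left(0 \right)}} = \frac{\sqrt{2 + 7} \left(\left(-1\right) 11\right)}{128} = \sqrt{9} \left(-11\right) \frac{1}{128} = 3 \left(-11\right) \frac{1}{128} = \left(-33\right) \frac{1}{128} = - \frac{33}{128}$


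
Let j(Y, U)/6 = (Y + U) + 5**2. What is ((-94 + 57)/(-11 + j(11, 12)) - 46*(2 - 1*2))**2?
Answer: 1369/76729 ≈ 0.017842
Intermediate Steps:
j(Y, U) = 150 + 6*U + 6*Y (j(Y, U) = 6*((Y + U) + 5**2) = 6*((U + Y) + 25) = 6*(25 + U + Y) = 150 + 6*U + 6*Y)
((-94 + 57)/(-11 + j(11, 12)) - 46*(2 - 1*2))**2 = ((-94 + 57)/(-11 + (150 + 6*12 + 6*11)) - 46*(2 - 1*2))**2 = (-37/(-11 + (150 + 72 + 66)) - 46*(2 - 2))**2 = (-37/(-11 + 288) - 46*0)**2 = (-37/277 + 0)**2 = (-37/277)**2 = 1369/76729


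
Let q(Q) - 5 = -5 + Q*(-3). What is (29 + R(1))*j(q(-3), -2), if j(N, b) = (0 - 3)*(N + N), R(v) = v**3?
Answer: -1620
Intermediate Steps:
q(Q) = -3*Q (q(Q) = 5 + (-5 + Q*(-3)) = 5 + (-5 - 3*Q) = -3*Q)
j(N, b) = -6*N
(29 + R(1))*j(q(-3), -2) = (29 + 1**3)*(-(-18)*(-3)) = (29 + 1)*(-6*9) = 30*(-54) = -1620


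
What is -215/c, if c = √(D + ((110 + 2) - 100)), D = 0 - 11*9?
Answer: 215*I*√87/87 ≈ 23.05*I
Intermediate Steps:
D = -99 (D = 0 - 99 = -99)
c = I*√87 (c = √(-99 + ((110 + 2) - 100)) = √(-99 + (112 - 100)) = √(-99 + 12) = √(-87) = I*√87 ≈ 9.3274*I)
-215/c = -215*(-I*√87/87) = -(-215)*I*√87/87 = 215*I*√87/87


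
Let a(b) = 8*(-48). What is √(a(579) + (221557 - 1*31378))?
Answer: √189795 ≈ 435.65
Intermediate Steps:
a(b) = -384
√(a(579) + (221557 - 1*31378)) = √(-384 + (221557 - 1*31378)) = √(-384 + (221557 - 31378)) = √(-384 + 190179) = √189795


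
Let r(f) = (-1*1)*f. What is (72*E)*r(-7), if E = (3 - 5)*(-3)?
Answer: 3024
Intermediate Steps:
r(f) = -f
E = 6 (E = -2*(-3) = 6)
(72*E)*r(-7) = (72*6)*(-1*(-7)) = 432*7 = 3024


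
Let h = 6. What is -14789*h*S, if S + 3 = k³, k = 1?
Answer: 177468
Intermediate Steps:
S = -2 (S = -3 + 1³ = -3 + 1 = -2)
-14789*h*S = -88734*(-2) = -14789*(-12) = 177468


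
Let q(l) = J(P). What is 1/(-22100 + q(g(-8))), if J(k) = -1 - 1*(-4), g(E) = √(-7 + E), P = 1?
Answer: -1/22097 ≈ -4.5255e-5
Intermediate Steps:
J(k) = 3 (J(k) = -1 + 4 = 3)
q(l) = 3
1/(-22100 + q(g(-8))) = 1/(-22100 + 3) = 1/(-22097) = -1/22097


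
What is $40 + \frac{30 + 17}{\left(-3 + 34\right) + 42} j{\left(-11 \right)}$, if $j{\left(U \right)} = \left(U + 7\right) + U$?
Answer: $\frac{2215}{73} \approx 30.342$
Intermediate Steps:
$j{\left(U \right)} = 7 + 2 U$ ($j{\left(U \right)} = \left(7 + U\right) + U = 7 + 2 U$)
$40 + \frac{30 + 17}{\left(-3 + 34\right) + 42} j{\left(-11 \right)} = 40 + \frac{30 + 17}{\left(-3 + 34\right) + 42} \left(7 + 2 \left(-11\right)\right) = 40 + \frac{47}{31 + 42} \left(7 - 22\right) = 40 + \frac{47}{73} \left(-15\right) = 40 - \frac{705}{73} = \frac{2215}{73}$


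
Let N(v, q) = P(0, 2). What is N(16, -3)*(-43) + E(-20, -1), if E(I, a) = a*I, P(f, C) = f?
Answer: 20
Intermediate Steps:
N(v, q) = 0
E(I, a) = I*a
N(16, -3)*(-43) + E(-20, -1) = 0*(-43) - 20*(-1) = 0 + 20 = 20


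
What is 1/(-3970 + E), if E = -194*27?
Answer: -1/9208 ≈ -0.00010860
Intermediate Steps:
E = -5238
1/(-3970 + E) = 1/(-3970 - 5238) = 1/(-9208) = -1/9208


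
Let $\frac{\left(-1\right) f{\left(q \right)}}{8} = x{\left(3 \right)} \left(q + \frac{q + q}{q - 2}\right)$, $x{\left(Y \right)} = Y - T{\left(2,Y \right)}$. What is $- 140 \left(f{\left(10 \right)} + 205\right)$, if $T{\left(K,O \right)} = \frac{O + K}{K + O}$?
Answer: $-700$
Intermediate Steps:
$T{\left(K,O \right)} = 1$ ($T{\left(K,O \right)} = \frac{K + O}{K + O} = 1$)
$x{\left(Y \right)} = -1 + Y$ ($x{\left(Y \right)} = Y - 1 = -1 + Y$)
$f{\left(q \right)} = - 16 q - \frac{32 q}{-2 + q}$ ($f{\left(q \right)} = - 8 \left(-1 + 3\right) \left(q + \frac{q + q}{q - 2}\right) = - 8 \cdot 2 \left(q + \frac{2 q}{-2 + q}\right) = - 8 \left(2 q + \frac{4 q}{-2 + q}\right) = - 16 q - \frac{32 q}{-2 + q}$)
$- 140 \left(f{\left(10 \right)} + 205\right) = - 140 \left(- \frac{16 \cdot 10^{2}}{-2 + 10} + 205\right) = - 140 \left(\left(-16\right) 100 \cdot \frac{1}{8} + 205\right) = - 140 \left(-200 + 205\right) = \left(-140\right) 5 = -700$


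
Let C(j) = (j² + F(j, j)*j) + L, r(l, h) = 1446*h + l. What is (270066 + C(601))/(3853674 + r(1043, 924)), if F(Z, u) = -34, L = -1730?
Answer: 609103/5190821 ≈ 0.11734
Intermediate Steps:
r(l, h) = l + 1446*h
C(j) = -1730 + j² - 34*j (C(j) = (j² - 34*j) - 1730 = -1730 + j² - 34*j)
(270066 + C(601))/(3853674 + r(1043, 924)) = (270066 + (-1730 + 601² - 34*601))/(3853674 + (1043 + 1446*924)) = (270066 + (-1730 + 361201 - 20434))/(3853674 + (1043 + 1336104)) = (270066 + 339037)/(3853674 + 1337147) = 609103/5190821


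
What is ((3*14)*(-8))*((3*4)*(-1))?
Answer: 4032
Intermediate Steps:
((3*14)*(-8))*((3*4)*(-1)) = (42*(-8))*(12*(-1)) = -336*(-12) = 4032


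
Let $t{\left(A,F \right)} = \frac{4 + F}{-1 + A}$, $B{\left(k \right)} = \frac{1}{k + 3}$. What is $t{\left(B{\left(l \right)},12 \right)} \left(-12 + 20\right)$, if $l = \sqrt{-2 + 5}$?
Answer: $-384 + 128 \sqrt{3} \approx -162.3$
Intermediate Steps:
$l = \sqrt{3} \approx 1.732$
$B{\left(k \right)} = \frac{1}{3 + k}$
$t{\left(A,F \right)} = \frac{4 + F}{-1 + A}$
$t{\left(B{\left(l \right)},12 \right)} \left(-12 + 20\right) = \frac{4 + 12}{-1 + \frac{1}{3 + \sqrt{3}}} \left(-12 + 20\right) = \frac{1}{-1 + \frac{1}{3 + \sqrt{3}}} \cdot 16 \cdot 8 = \frac{16}{-1 + \frac{1}{3 + \sqrt{3}}} \cdot 8 = \frac{128}{-1 + \frac{1}{3 + \sqrt{3}}}$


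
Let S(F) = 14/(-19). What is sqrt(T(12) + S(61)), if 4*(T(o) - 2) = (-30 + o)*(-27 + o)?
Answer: sqrt(99294)/38 ≈ 8.2924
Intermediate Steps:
S(F) = -14/19 (S(F) = 14*(-1/19) = -14/19)
T(o) = 2 + (-30 + o)*(-27 + o)/4 (T(o) = 2 + ((-30 + o)*(-27 + o))/4 = 2 + (-30 + o)*(-27 + o)/4)
sqrt(T(12) + S(61)) = sqrt((409/2 - 57/4*12 + (1/4)*12**2) - 14/19) = sqrt((409/2 - 171 + (1/4)*144) - 14/19) = sqrt((409/2 - 171 + 36) - 14/19) = sqrt(139/2 - 14/19) = sqrt(2613/38) = sqrt(99294)/38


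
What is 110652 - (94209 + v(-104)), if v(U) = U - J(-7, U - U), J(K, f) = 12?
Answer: 16559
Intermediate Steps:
v(U) = -12 + U (v(U) = U - 1*12 = U - 12 = -12 + U)
110652 - (94209 + v(-104)) = 110652 - (94209 + (-12 - 104)) = 110652 - (94209 - 116) = 110652 - 1*94093 = 110652 - 94093 = 16559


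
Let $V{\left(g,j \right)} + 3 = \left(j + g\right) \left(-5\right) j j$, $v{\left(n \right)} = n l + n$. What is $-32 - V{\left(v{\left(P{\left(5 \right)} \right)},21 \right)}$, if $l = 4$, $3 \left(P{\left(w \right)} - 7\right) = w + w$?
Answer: $160201$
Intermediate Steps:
$P{\left(w \right)} = 7 + \frac{2 w}{3}$ ($P{\left(w \right)} = 7 + \frac{w + w}{3} = 7 + \frac{2 w}{3}$)
$v{\left(n \right)} = 5 n$ ($v{\left(n \right)} = n 4 + n = 4 n + n = 5 n$)
$V{\left(g,j \right)} = -3 + j^{2} \left(- 5 g - 5 j\right)$ ($V{\left(g,j \right)} = -3 + \left(j + g\right) \left(-5\right) j j = -3 + \left(g + j\right) \left(-5\right) j j = -3 + \left(- 5 g - 5 j\right) j j = -3 + j \left(- 5 g - 5 j\right) j = -3 + j^{2} \left(- 5 g - 5 j\right)$)
$-32 - V{\left(v{\left(P{\left(5 \right)} \right)},21 \right)} = -32 - \left(-3 - 5 \cdot 21^{3} - 5 \cdot 5 \left(7 + \frac{2}{3} \cdot 5\right) 21^{2}\right) = -32 - \left(-3 - 46305 - 5 \cdot 5 \left(7 + \frac{10}{3}\right) 441\right) = -32 - \left(-3 - 46305 - 5 \cdot 5 \cdot \frac{31}{3} \cdot 441\right) = -32 - \left(-3 - 46305 - \frac{775}{3} \cdot 441\right) = -32 - \left(-3 - 46305 - 113925\right) = -32 - -160233 = -32 + 160233 = 160201$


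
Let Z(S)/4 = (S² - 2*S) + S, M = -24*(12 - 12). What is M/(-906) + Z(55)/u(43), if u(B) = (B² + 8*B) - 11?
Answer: 5940/1091 ≈ 5.4445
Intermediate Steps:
M = 0 (M = -24*0 = 0)
u(B) = -11 + B² + 8*B
Z(S) = -4*S + 4*S² (Z(S) = 4*((S² - 2*S) + S) = 4*(S² - S) = -4*S + 4*S²)
M/(-906) + Z(55)/u(43) = 0/(-906) + (4*55*(-1 + 55))/(-11 + 43² + 8*43) = 0*(-1/906) + (4*55*54)/(-11 + 1849 + 344) = 0 + 11880/2182 = 0 + 11880*(1/2182) = 0 + 5940/1091 = 5940/1091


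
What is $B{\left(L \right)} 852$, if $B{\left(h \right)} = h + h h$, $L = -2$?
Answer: $1704$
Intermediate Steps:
$B{\left(h \right)} = h + h^{2}$
$B{\left(L \right)} 852 = - 2 \left(1 - 2\right) 852 = \left(-2\right) \left(-1\right) 852 = 2 \cdot 852 = 1704$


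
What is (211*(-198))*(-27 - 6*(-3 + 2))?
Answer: 877338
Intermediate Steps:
(211*(-198))*(-27 - 6*(-3 + 2)) = -41778*(-27 - 6*(-1)) = -41778*(-27 - 1*(-6)) = -41778*(-27 + 6) = -41778*(-21) = 877338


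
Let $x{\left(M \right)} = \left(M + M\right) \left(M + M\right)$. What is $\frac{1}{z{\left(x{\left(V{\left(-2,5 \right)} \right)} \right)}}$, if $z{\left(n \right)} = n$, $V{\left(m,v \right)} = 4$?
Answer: $\frac{1}{64} \approx 0.015625$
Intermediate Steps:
$x{\left(M \right)} = 4 M^{2}$ ($x{\left(M \right)} = 2 M 2 M = 4 M^{2}$)
$\frac{1}{z{\left(x{\left(V{\left(-2,5 \right)} \right)} \right)}} = \frac{1}{4 \cdot 4^{2}} = \frac{1}{4 \cdot 16} = \frac{1}{64}$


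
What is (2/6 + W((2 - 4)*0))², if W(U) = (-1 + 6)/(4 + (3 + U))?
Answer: 484/441 ≈ 1.0975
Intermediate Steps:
W(U) = 5/(7 + U)
(2/6 + W((2 - 4)*0))² = (2/6 + 5/(7 + (2 - 4)*0))² = (2*(⅙) + 5/(7 - 2*0))² = (⅓ + 5/(7 + 0))² = (⅓ + 5/7)² = (22/21)² = 484/441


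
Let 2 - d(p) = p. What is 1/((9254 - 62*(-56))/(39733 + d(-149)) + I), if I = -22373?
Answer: -19942/446156003 ≈ -4.4697e-5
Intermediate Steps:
d(p) = 2 - p
1/((9254 - 62*(-56))/(39733 + d(-149)) + I) = 1/((9254 - 62*(-56))/(39733 + (2 - 1*(-149))) - 22373) = 1/((9254 + 3472)/(39733 + (2 + 149)) - 22373) = 1/(12726/(39733 + 151) - 22373) = 1/(12726/39884 - 22373) = 1/(12726*(1/39884) - 22373) = 1/(6363/19942 - 22373) = 1/(-446156003/19942) = -19942/446156003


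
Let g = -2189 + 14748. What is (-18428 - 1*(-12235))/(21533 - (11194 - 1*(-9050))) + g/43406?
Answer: -252624807/55950334 ≈ -4.5152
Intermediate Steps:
g = 12559
(-18428 - 1*(-12235))/(21533 - (11194 - 1*(-9050))) + g/43406 = (-18428 - 1*(-12235))/(21533 - (11194 - 1*(-9050))) + 12559/43406 = (-18428 + 12235)/(21533 - (11194 + 9050)) + 12559*(1/43406) = -6193/(21533 - 1*20244) + 12559/43406 = -6193/(21533 - 20244) + 12559/43406 = -6193/1289 + 12559/43406 = -252624807/55950334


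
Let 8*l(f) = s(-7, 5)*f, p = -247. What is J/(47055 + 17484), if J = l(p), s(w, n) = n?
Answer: -1235/516312 ≈ -0.0023920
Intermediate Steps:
l(f) = 5*f/8 (l(f) = (5*f)/8 = 5*f/8)
J = -1235/8 (J = (5/8)*(-247) = -1235/8 ≈ -154.38)
J/(47055 + 17484) = -1235/(8*(47055 + 17484)) = -1235/8/64539 = -1235/8*1/64539 = -1235/516312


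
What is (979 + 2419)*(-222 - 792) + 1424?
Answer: -3444148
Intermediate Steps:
(979 + 2419)*(-222 - 792) + 1424 = 3398*(-1014) + 1424 = -3445572 + 1424 = -3444148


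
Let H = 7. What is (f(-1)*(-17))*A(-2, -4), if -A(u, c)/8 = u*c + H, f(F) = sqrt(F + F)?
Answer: 2040*I*sqrt(2) ≈ 2885.0*I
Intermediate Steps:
f(F) = sqrt(2)*sqrt(F) (f(F) = sqrt(2*F) = sqrt(2)*sqrt(F))
A(u, c) = -56 - 8*c*u (A(u, c) = -8*(u*c + 7) = -8*(c*u + 7) = -8*(7 + c*u) = -56 - 8*c*u)
(f(-1)*(-17))*A(-2, -4) = ((sqrt(2)*sqrt(-1))*(-17))*(-56 - 8*(-4)*(-2)) = ((sqrt(2)*I)*(-17))*(-56 - 64) = ((I*sqrt(2))*(-17))*(-120) = -17*I*sqrt(2)*(-120) = 2040*I*sqrt(2)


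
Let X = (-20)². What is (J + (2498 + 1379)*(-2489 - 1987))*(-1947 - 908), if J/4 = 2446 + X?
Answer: 49511604140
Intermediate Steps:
X = 400
J = 11384 (J = 4*(2446 + 400) = 4*2846 = 11384)
(J + (2498 + 1379)*(-2489 - 1987))*(-1947 - 908) = (11384 + (2498 + 1379)*(-2489 - 1987))*(-1947 - 908) = (11384 + 3877*(-4476))*(-2855) = (11384 - 17353452)*(-2855) = -17342068*(-2855) = 49511604140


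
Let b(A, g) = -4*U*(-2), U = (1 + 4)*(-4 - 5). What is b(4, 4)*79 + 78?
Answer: -28362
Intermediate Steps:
U = -45 (U = 5*(-9) = -45)
b(A, g) = -360 (b(A, g) = -4*(-45)*(-2) = 180*(-2) = -360)
b(4, 4)*79 + 78 = -360*79 + 78 = -28440 + 78 = -28362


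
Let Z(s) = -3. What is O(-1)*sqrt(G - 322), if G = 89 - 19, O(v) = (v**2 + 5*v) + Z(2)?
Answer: -42*I*sqrt(7) ≈ -111.12*I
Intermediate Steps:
O(v) = -3 + v**2 + 5*v (O(v) = (v**2 + 5*v) - 3 = -3 + v**2 + 5*v)
G = 70 (G = 89 - 1*19 = 89 - 19 = 70)
O(-1)*sqrt(G - 322) = (-3 + (-1)**2 + 5*(-1))*sqrt(70 - 322) = (-3 + 1 - 5)*sqrt(-252) = -42*I*sqrt(7)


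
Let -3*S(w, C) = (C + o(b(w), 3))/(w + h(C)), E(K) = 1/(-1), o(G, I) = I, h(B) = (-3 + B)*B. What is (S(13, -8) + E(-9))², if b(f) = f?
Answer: 88804/91809 ≈ 0.96727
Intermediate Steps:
h(B) = B*(-3 + B)
E(K) = -1
S(w, C) = -(3 + C)/(3*(w + C*(-3 + C))) (S(w, C) = -(C + 3)/(3*(w + C*(-3 + C))) = -(3 + C)/(3*(w + C*(-3 + C))))
(S(13, -8) + E(-9))² = ((-1 - ⅓*(-8))/(13 - 8*(-3 - 8)) - 1)² = ((-1 + 8/3)/(13 - 8*(-11)) - 1)² = ((5/3)/(13 + 88) - 1)² = ((5/3)/101 - 1)² = ((1/101)*(5/3) - 1)² = (5/303 - 1)² = (-298/303)² = 88804/91809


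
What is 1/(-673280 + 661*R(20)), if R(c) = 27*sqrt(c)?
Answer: -33664/22346782511 - 17847*sqrt(5)/223467825110 ≈ -1.6850e-6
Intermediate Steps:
1/(-673280 + 661*R(20)) = 1/(-673280 + 661*(27*sqrt(20))) = 1/(-673280 + 661*(27*(2*sqrt(5)))) = 1/(-673280 + 661*(54*sqrt(5))) = 1/(-673280 + 35694*sqrt(5))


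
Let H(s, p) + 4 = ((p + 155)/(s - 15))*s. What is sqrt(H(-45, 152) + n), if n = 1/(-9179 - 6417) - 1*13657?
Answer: I*sqrt(816707848222)/7798 ≈ 115.89*I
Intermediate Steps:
H(s, p) = -4 + s*(155 + p)/(-15 + s) (H(s, p) = -4 + ((p + 155)/(s - 15))*s = -4 + ((155 + p)/(-15 + s))*s = -4 + s*(155 + p)/(-15 + s))
n = -212994573/15596 (n = 1/(-15596) - 13657 = -1/15596 - 13657 = -212994573/15596 ≈ -13657.)
sqrt(H(-45, 152) + n) = sqrt((60 + 151*(-45) + 152*(-45))/(-15 - 45) - 212994573/15596) = sqrt((60 - 6795 - 6840)/(-60) - 212994573/15596) = sqrt(-1/60*(-13575) - 212994573/15596) = sqrt(905/4 - 212994573/15596) = sqrt(-104732989/7798) = I*sqrt(816707848222)/7798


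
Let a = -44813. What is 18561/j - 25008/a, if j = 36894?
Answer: 584806415/551110274 ≈ 1.0611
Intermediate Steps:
18561/j - 25008/a = 18561/36894 - 25008/(-44813) = 18561*(1/36894) - 25008*(-1/44813) = 6187/12298 + 25008/44813 = 584806415/551110274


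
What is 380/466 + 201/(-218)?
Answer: -5413/50794 ≈ -0.10657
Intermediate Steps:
380/466 + 201/(-218) = 380*(1/466) + 201*(-1/218) = 190/233 - 201/218 = -5413/50794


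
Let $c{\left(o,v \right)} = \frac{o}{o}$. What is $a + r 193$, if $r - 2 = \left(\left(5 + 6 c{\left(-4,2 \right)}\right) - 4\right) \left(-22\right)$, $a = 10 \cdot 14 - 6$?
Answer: $-29202$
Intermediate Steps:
$c{\left(o,v \right)} = 1$
$a = 134$ ($a = 140 - 6 = 134$)
$r = -152$ ($r = 2 + \left(\left(5 + 6 \cdot 1\right) - 4\right) \left(-22\right) = 2 + \left(\left(5 + 6\right) - 4\right) \left(-22\right) = 2 + \left(11 - 4\right) \left(-22\right) = 2 + 7 \left(-22\right) = 2 - 154 = -152$)
$a + r 193 = 134 - 29336 = -29202$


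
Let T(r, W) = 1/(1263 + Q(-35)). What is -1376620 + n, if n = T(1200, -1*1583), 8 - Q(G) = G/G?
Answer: -1748307399/1270 ≈ -1.3766e+6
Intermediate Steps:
Q(G) = 7 (Q(G) = 8 - G/G = 8 - 1*1 = 8 - 1 = 7)
T(r, W) = 1/1270 (T(r, W) = 1/(1263 + 7) = 1/1270)
n = 1/1270 ≈ 0.00078740
-1376620 + n = -1376620 + 1/1270 = -1748307399/1270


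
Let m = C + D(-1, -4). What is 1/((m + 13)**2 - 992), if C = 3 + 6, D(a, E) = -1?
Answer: -1/551 ≈ -0.0018149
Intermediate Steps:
C = 9
m = 8 (m = 9 - 1 = 8)
1/((m + 13)**2 - 992) = 1/((8 + 13)**2 - 992) = 1/(21**2 - 992) = 1/(441 - 992) = 1/(-551) = -1/551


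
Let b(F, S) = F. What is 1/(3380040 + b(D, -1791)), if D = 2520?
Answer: 1/3382560 ≈ 2.9563e-7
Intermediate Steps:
1/(3380040 + b(D, -1791)) = 1/(3380040 + 2520) = 1/3382560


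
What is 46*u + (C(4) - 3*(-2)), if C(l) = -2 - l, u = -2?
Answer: -92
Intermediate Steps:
46*u + (C(4) - 3*(-2)) = 46*(-2) + ((-2 - 1*4) - 3*(-2)) = -92 + ((-2 - 4) + 6) = -92 + (-6 + 6) = -92 + 0 = -92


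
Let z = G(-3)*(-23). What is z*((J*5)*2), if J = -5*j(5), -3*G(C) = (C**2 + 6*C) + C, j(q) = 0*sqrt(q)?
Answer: 0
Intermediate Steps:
j(q) = 0
G(C) = -7*C/3 - C**2/3 (G(C) = -((C**2 + 6*C) + C)/3 = -(C**2 + 7*C)/3 = -7*C/3 - C**2/3)
J = 0 (J = -5*0 = 0)
z = -92 (z = -1/3*(-3)*(7 - 3)*(-23) = -1/3*(-3)*4*(-23) = 4*(-23) = -92)
z*((J*5)*2) = -92*0*5*2 = -0*2 = -92*0 = 0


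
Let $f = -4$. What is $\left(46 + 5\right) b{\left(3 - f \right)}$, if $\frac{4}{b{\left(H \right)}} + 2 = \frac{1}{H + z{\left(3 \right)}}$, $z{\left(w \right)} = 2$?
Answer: $-108$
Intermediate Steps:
$b{\left(H \right)} = \frac{4}{-2 + \frac{1}{2 + H}}$ ($b{\left(H \right)} = \frac{4}{-2 + \frac{1}{H + 2}} = \frac{4}{-2 + \frac{1}{2 + H}}$)
$\left(46 + 5\right) b{\left(3 - f \right)} = \left(46 + 5\right) \frac{4 \left(-2 - \left(3 - -4\right)\right)}{3 + 2 \left(3 - -4\right)} = 51 \frac{4 \left(-2 - \left(3 + 4\right)\right)}{3 + 2 \left(3 + 4\right)} = 51 \frac{4 \left(-2 - 7\right)}{3 + 2 \cdot 7} = 51 \frac{4 \left(-2 - 7\right)}{3 + 14} = 51 \cdot 4 \cdot \frac{1}{17} \left(-9\right) = 51 \left(- \frac{36}{17}\right) = -108$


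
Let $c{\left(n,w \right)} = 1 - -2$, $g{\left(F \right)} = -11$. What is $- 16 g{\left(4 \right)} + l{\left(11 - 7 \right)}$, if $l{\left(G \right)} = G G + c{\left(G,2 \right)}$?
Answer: $195$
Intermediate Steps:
$c{\left(n,w \right)} = 3$ ($c{\left(n,w \right)} = 1 + 2 = 3$)
$l{\left(G \right)} = 3 + G^{2}$ ($l{\left(G \right)} = G G + 3 = G^{2} + 3 = 3 + G^{2}$)
$- 16 g{\left(4 \right)} + l{\left(11 - 7 \right)} = \left(-16\right) \left(-11\right) + \left(3 + \left(11 - 7\right)^{2}\right) = 176 + \left(3 + \left(11 - 7\right)^{2}\right) = 176 + \left(3 + 4^{2}\right) = 176 + \left(3 + 16\right) = 176 + 19 = 195$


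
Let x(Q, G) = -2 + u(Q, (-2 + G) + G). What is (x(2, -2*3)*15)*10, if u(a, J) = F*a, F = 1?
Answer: 0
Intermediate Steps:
u(a, J) = a (u(a, J) = 1*a = a)
x(Q, G) = -2 + Q
(x(2, -2*3)*15)*10 = ((-2 + 2)*15)*10 = (0*15)*10 = 0*10 = 0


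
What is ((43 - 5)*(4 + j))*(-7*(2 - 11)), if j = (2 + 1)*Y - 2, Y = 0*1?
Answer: 4788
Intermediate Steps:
Y = 0
j = -2 (j = (2 + 1)*0 - 2 = 3*0 - 2 = 0 - 2 = -2)
((43 - 5)*(4 + j))*(-7*(2 - 11)) = ((43 - 5)*(4 - 2))*(-7*(2 - 11)) = (38*2)*(-7*(-9)) = 76*63 = 4788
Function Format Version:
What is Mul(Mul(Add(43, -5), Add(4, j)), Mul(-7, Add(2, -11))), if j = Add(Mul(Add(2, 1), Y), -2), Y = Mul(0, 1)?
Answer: 4788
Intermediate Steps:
Y = 0
j = -2 (j = Add(Mul(Add(2, 1), 0), -2) = Add(Mul(3, 0), -2) = Add(0, -2) = -2)
Mul(Mul(Add(43, -5), Add(4, j)), Mul(-7, Add(2, -11))) = Mul(Mul(Add(43, -5), Add(4, -2)), Mul(-7, Add(2, -11))) = Mul(Mul(38, 2), Mul(-7, -9)) = Mul(76, 63) = 4788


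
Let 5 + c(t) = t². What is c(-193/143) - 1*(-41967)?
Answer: 858118187/20449 ≈ 41964.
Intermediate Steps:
c(t) = -5 + t²
c(-193/143) - 1*(-41967) = (-5 + (-193/143)²) - 1*(-41967) = (-5 + (-193*1/143)²) + 41967 = (-5 + (-193/143)²) + 41967 = (-5 + 37249/20449) + 41967 = -64996/20449 + 41967 = 858118187/20449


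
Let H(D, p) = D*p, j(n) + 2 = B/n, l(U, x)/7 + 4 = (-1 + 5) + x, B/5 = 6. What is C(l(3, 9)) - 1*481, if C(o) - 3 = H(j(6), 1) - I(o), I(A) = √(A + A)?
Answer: -475 - 3*√14 ≈ -486.23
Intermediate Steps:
B = 30 (B = 5*6 = 30)
I(A) = √2*√A (I(A) = √(2*A) = √2*√A)
l(U, x) = 7*x (l(U, x) = -28 + 7*((-1 + 5) + x) = -28 + 7*(4 + x) = -28 + (28 + 7*x) = 7*x)
j(n) = -2 + 30/n
C(o) = 6 - √2*√o (C(o) = 3 + ((-2 + 30/6)*1 - √2*√o) = 3 + ((-2 + 30*(⅙))*1 - √2*√o) = 3 + ((-2 + 5)*1 - √2*√o) = 3 + (3*1 - √2*√o) = 3 + (3 - √2*√o) = 6 - √2*√o)
C(l(3, 9)) - 1*481 = (6 - √2*√(7*9)) - 1*481 = (6 - √2*√63) - 481 = (6 - √2*3*√7) - 481 = (6 - 3*√14) - 481 = -475 - 3*√14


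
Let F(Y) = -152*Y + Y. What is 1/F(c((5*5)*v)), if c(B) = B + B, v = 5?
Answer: -1/37750 ≈ -2.6490e-5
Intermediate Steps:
c(B) = 2*B
F(Y) = -151*Y
1/F(c((5*5)*v)) = 1/(-302*(5*5)*5) = 1/(-302*25*5) = 1/(-302*125) = 1/(-151*250) = 1/(-37750) = -1/37750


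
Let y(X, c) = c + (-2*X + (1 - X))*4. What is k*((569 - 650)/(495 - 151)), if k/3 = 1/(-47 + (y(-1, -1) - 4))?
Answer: 27/1376 ≈ 0.019622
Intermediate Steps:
y(X, c) = 4 + c - 12*X (y(X, c) = c + (1 - 3*X)*4 = c + (4 - 12*X) = 4 + c - 12*X)
k = -1/12 (k = 3/(-47 + ((4 - 1 - 12*(-1)) - 4)) = 3/(-47 + ((4 - 1 + 12) - 4)) = 3/(-47 + (15 - 4)) = 3/(-47 + 11) = 3/(-36) = 3*(-1/36) = -1/12 ≈ -0.083333)
k*((569 - 650)/(495 - 151)) = -(569 - 650)/(12*(495 - 151)) = -(-27)/(4*344) = -1/12*(-81/344) = 27/1376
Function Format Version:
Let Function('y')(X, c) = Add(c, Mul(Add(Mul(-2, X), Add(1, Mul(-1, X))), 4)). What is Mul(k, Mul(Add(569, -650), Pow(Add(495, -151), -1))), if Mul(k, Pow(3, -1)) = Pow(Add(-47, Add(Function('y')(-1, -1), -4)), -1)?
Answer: Rational(27, 1376) ≈ 0.019622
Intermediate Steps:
Function('y')(X, c) = Add(4, c, Mul(-12, X)) (Function('y')(X, c) = Add(c, Mul(Add(1, Mul(-3, X)), 4)) = Add(c, Add(4, Mul(-12, X))) = Add(4, c, Mul(-12, X)))
k = Rational(-1, 12) (k = Mul(3, Pow(Add(-47, Add(Add(4, -1, Mul(-12, -1)), -4)), -1)) = Mul(3, Pow(Add(-47, Add(Add(4, -1, 12), -4)), -1)) = Mul(3, Pow(Add(-47, Add(15, -4)), -1)) = Mul(3, Pow(Add(-47, 11), -1)) = Mul(3, Pow(-36, -1)) = Mul(3, Rational(-1, 36)) = Rational(-1, 12) ≈ -0.083333)
Mul(k, Mul(Add(569, -650), Pow(Add(495, -151), -1))) = Mul(Rational(-1, 12), Mul(Add(569, -650), Pow(Add(495, -151), -1))) = Mul(Rational(-1, 12), Mul(-81, Pow(344, -1))) = Mul(Rational(-1, 12), Mul(-81, Rational(1, 344))) = Mul(Rational(-1, 12), Rational(-81, 344)) = Rational(27, 1376)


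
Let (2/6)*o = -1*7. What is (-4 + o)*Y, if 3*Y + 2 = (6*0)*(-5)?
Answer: 50/3 ≈ 16.667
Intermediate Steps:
o = -21 (o = 3*(-1*7) = 3*(-7) = -21)
Y = -2/3 (Y = -2/3 + ((6*0)*(-5))/3 = -2/3 + (0*(-5))/3 = -2/3 + (1/3)*0 = -2/3 + 0 = -2/3 ≈ -0.66667)
(-4 + o)*Y = (-4 - 21)*(-2/3) = -25*(-2/3) = 50/3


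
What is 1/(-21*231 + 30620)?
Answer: 1/25769 ≈ 3.8806e-5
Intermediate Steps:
1/(-21*231 + 30620) = 1/(-4851 + 30620) = 1/25769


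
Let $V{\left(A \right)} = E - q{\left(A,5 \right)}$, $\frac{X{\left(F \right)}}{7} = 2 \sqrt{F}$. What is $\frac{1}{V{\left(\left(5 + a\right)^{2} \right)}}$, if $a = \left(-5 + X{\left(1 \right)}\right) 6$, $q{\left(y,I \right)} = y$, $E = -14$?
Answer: $- \frac{1}{3495} \approx -0.00028612$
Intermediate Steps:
$X{\left(F \right)} = 14 \sqrt{F}$ ($X{\left(F \right)} = 7 \cdot 2 \sqrt{F} = 14 \sqrt{F}$)
$a = 54$ ($a = \left(-5 + 14 \sqrt{1}\right) 6 = \left(-5 + 14 \cdot 1\right) 6 = \left(-5 + 14\right) 6 = 9 \cdot 6 = 54$)
$V{\left(A \right)} = -14 - A$
$\frac{1}{V{\left(\left(5 + a\right)^{2} \right)}} = \frac{1}{-14 - \left(5 + 54\right)^{2}} = \frac{1}{-14 - 59^{2}} = \frac{1}{-14 - 3481} = \frac{1}{-3495} = - \frac{1}{3495}$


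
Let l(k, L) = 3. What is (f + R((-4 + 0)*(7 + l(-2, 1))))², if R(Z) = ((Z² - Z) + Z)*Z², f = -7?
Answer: 6553564160049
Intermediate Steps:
R(Z) = Z⁴ (R(Z) = Z²*Z² = Z⁴)
(f + R((-4 + 0)*(7 + l(-2, 1))))² = (-7 + ((-4 + 0)*(7 + 3))⁴)² = (-7 + (-4*10)⁴)² = (-7 + (-40)⁴)² = (-7 + 2560000)² = 2559993² = 6553564160049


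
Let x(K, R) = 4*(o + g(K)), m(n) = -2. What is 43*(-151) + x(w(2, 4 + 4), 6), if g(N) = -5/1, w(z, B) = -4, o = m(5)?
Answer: -6521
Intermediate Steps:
o = -2
g(N) = -5 (g(N) = -5*1 = -5)
x(K, R) = -28 (x(K, R) = 4*(-2 - 5) = 4*(-7) = -28)
43*(-151) + x(w(2, 4 + 4), 6) = 43*(-151) - 28 = -6493 - 28 = -6521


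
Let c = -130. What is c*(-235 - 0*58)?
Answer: 30550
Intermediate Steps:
c*(-235 - 0*58) = -130*(-235 - 0*58) = -130*(-235 - 1*0) = -130*(-235 + 0) = -130*(-235) = 30550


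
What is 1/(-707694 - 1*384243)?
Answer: -1/1091937 ≈ -9.1580e-7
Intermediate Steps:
1/(-707694 - 1*384243) = 1/(-707694 - 384243) = 1/(-1091937) = -1/1091937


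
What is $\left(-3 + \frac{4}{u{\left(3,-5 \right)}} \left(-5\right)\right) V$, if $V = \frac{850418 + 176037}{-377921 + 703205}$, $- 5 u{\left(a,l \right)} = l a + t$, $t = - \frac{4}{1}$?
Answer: $- \frac{161153435}{6180396} \approx -26.075$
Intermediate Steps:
$t = -4$ ($t = - 4 \cdot 1 = \left(-1\right) 4 = -4$)
$u{\left(a,l \right)} = \frac{4}{5} - \frac{a l}{5}$ ($u{\left(a,l \right)} = - \frac{l a - 4}{5} = - \frac{a l - 4}{5} = - \frac{-4 + a l}{5} = \frac{4}{5} - \frac{a l}{5}$)
$V = \frac{1026455}{325284} \approx 3.1556$
$\left(-3 + \frac{4}{u{\left(3,-5 \right)}} \left(-5\right)\right) V = \left(-3 + \frac{4}{\frac{4}{5} - \frac{3}{5} \left(-5\right)} \left(-5\right)\right) \frac{1026455}{325284} = \left(-3 + \frac{4}{\frac{4}{5} + 3} \left(-5\right)\right) \frac{1026455}{325284} = \left(-3 + \frac{4}{\frac{19}{5}} \left(-5\right)\right) \frac{1026455}{325284} = \left(-3 + 4 \cdot \frac{5}{19} \left(-5\right)\right) \frac{1026455}{325284} = \left(-3 + \frac{20}{19} \left(-5\right)\right) \frac{1026455}{325284} = \left(-3 - \frac{100}{19}\right) \frac{1026455}{325284} = \left(- \frac{157}{19}\right) \frac{1026455}{325284} = - \frac{161153435}{6180396}$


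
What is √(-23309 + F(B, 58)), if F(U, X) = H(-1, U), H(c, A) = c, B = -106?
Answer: 3*I*√2590 ≈ 152.68*I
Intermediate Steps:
F(U, X) = -1
√(-23309 + F(B, 58)) = √(-23309 - 1) = √(-23310) = 3*I*√2590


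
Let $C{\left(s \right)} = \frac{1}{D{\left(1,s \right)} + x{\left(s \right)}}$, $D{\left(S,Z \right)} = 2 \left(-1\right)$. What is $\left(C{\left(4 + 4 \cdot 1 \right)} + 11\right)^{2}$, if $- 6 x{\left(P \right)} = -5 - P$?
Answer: $289$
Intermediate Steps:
$x{\left(P \right)} = \frac{5}{6} + \frac{P}{6}$ ($x{\left(P \right)} = - \frac{-5 - P}{6} = \frac{5}{6} + \frac{P}{6}$)
$D{\left(S,Z \right)} = -2$
$C{\left(s \right)} = \frac{1}{- \frac{7}{6} + \frac{s}{6}}$ ($C{\left(s \right)} = \frac{1}{-2 + \left(\frac{5}{6} + \frac{s}{6}\right)} = \frac{1}{- \frac{7}{6} + \frac{s}{6}}$)
$\left(C{\left(4 + 4 \cdot 1 \right)} + 11\right)^{2} = \left(\frac{6}{-7 + \left(4 + 4 \cdot 1\right)} + 11\right)^{2} = \left(\frac{6}{-7 + \left(4 + 4\right)} + 11\right)^{2} = \left(\frac{6}{-7 + 8} + 11\right)^{2} = \left(\frac{6}{1} + 11\right)^{2} = \left(6 \cdot 1 + 11\right)^{2} = \left(6 + 11\right)^{2} = 17^{2} = 289$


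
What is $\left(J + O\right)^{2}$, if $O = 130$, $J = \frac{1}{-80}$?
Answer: $\frac{108139201}{6400} \approx 16897.0$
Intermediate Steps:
$J = - \frac{1}{80} \approx -0.0125$
$\left(J + O\right)^{2} = \left(- \frac{1}{80} + 130\right)^{2} = \left(\frac{10399}{80}\right)^{2} = \frac{108139201}{6400}$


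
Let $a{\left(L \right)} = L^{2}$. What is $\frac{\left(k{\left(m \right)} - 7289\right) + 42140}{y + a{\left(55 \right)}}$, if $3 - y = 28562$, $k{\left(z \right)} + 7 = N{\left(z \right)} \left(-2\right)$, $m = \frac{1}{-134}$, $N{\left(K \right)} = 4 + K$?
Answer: $- \frac{2334013}{1710778} \approx -1.3643$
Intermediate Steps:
$m = - \frac{1}{134} \approx -0.0074627$
$k{\left(z \right)} = -15 - 2 z$ ($k{\left(z \right)} = -7 + \left(4 + z\right) \left(-2\right) = -7 - \left(8 + 2 z\right) = -15 - 2 z$)
$y = -28559$ ($y = 3 - 28562 = -28559$)
$\frac{\left(k{\left(m \right)} - 7289\right) + 42140}{y + a{\left(55 \right)}} = \frac{\left(\left(-15 - - \frac{1}{67}\right) - 7289\right) + 42140}{-28559 + 55^{2}} = \frac{\left(\left(-15 + \frac{1}{67}\right) - 7289\right) + 42140}{-28559 + 3025} = \frac{\left(- \frac{1004}{67} - 7289\right) + 42140}{-25534} = \left(- \frac{489367}{67} + 42140\right) \left(- \frac{1}{25534}\right) = \frac{2334013}{67} \left(- \frac{1}{25534}\right) = - \frac{2334013}{1710778}$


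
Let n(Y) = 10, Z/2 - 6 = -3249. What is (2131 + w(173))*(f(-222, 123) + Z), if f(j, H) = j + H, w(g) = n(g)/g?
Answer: -2427711705/173 ≈ -1.4033e+7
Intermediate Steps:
Z = -6486 (Z = 12 + 2*(-3249) = 12 - 6498 = -6486)
w(g) = 10/g
f(j, H) = H + j
(2131 + w(173))*(f(-222, 123) + Z) = (2131 + 10/173)*((123 - 222) - 6486) = (2131 + 10*(1/173))*(-99 - 6486) = (2131 + 10/173)*(-6585) = (368673/173)*(-6585) = -2427711705/173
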